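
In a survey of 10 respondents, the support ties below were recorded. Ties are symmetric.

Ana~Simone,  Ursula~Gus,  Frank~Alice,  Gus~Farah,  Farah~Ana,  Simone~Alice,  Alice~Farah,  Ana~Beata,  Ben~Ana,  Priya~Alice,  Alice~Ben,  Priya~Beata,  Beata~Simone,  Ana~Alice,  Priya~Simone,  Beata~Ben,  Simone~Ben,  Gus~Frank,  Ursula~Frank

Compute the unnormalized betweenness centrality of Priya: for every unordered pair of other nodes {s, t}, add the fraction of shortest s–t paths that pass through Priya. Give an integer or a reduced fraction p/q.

7/10

Pairs whose geodesics pass through Priya — Alice–Beata: 1/4; Beata–Frank: 1/4; Beata–Ursula: 1/5.
All other pairs contribute 0.
Summing the contributions gives betweenness(Priya) = 7/10.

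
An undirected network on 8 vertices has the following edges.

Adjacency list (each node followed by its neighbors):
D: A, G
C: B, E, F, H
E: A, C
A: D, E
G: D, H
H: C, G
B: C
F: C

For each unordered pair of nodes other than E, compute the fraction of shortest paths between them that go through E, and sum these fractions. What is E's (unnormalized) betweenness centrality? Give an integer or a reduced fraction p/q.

5

Pairs whose geodesics pass through E — H–A: 1/2; A–F: 1; A–B: 1; A–C: 1; F–D: 1/2; B–D: 1/2; D–C: 1/2.
All other pairs contribute 0.
Summing the contributions gives betweenness(E) = 5.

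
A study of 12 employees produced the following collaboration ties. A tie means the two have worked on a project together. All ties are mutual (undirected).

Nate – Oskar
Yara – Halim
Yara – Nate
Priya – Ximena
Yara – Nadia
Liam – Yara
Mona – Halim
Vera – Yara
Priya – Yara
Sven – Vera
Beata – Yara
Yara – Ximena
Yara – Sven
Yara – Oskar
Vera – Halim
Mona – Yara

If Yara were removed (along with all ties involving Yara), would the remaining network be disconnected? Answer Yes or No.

Removing Yara leaves {Halim, Mona, Sven, and Vera} with no path to {Nadia}, so the network splits into 6 components. Yara is a cut vertex.

Yes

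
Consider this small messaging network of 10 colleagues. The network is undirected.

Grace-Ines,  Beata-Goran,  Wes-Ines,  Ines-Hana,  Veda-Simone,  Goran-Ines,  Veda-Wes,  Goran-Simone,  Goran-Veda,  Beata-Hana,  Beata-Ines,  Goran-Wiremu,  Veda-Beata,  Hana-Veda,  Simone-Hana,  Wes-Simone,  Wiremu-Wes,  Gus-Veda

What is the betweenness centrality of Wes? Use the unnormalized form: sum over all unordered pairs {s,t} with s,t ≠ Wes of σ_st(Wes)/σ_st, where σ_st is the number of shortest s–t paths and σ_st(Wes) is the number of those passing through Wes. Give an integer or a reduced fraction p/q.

193/42

Pairs whose geodesics pass through Wes — Hana–Wiremu: 3/7; Grace–Wiremu: 1/2; Grace–Veda: 1/4; Grace–Simone: 1/3; Grace–Gus: 1/4; Wiremu–Veda: 1/2; Wiremu–Simone: 1/2; Wiremu–Ines: 1/2; Wiremu–Gus: 1/2; Veda–Ines: 1/4; Simone–Ines: 1/3; Ines–Gus: 1/4.
All other pairs contribute 0.
Summing the contributions gives betweenness(Wes) = 193/42.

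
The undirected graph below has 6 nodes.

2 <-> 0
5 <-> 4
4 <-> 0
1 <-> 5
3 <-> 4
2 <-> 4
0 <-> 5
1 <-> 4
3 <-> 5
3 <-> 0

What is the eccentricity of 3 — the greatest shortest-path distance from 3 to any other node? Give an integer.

Distances from 3: 0:1, 1:2, 2:2, 4:1, 5:1.
The largest is 2 (to 1 and 2), so the eccentricity of 3 is 2.

2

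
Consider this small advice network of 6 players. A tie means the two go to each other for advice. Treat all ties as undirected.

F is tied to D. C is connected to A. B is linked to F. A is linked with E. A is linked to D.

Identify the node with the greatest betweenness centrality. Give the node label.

Unnormalized betweenness of each node: A:7, B:0, C:0, D:6, E:0, F:4.
A has the largest value, 7, making it the main broker — the node through which the most shortest paths run.

A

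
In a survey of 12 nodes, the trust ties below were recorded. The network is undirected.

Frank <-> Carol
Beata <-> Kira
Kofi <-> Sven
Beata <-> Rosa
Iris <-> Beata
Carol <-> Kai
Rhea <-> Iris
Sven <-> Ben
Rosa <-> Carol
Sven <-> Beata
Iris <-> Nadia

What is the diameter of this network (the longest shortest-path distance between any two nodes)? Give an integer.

5

Eccentricity of each node (its greatest distance to any other): Beata:3, Ben:5, Carol:4, Frank:5, Iris:4, Kai:5, Kira:4, Kofi:5, Nadia:5, Rhea:5, Rosa:3, Sven:4.
The maximum eccentricity is 5, realized for instance by the pair Kofi–Kai via Kofi – Sven – Beata – Rosa – Carol – Kai. So the diameter is 5.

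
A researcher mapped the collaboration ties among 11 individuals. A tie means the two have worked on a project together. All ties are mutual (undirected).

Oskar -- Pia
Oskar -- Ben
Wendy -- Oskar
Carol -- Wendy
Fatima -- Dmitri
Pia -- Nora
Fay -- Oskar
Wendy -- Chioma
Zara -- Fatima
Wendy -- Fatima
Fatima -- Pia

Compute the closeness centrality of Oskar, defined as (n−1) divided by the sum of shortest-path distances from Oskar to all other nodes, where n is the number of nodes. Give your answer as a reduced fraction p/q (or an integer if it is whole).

Distances from Oskar: Ben:1, Carol:2, Chioma:2, Dmitri:3, Fatima:2, Fay:1, Nora:2, Pia:1, Wendy:1, Zara:3. Sum = 18.
n = 11, so closeness = 10/18 = 5/9.

5/9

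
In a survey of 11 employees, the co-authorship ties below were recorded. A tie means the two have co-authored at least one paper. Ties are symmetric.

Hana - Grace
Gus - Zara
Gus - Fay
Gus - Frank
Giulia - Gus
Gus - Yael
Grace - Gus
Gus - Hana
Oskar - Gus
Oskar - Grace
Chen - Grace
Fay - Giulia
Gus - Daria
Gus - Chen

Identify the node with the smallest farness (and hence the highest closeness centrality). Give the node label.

Gus

Farness (sum of distances to all others) for each node — Chen:18, Daria:19, Fay:18, Frank:19, Giulia:18, Grace:16, Gus:10, Hana:18, Oskar:18, Yael:19, Zara:19.
The smallest farness is 10, for Gus, so Gus has the highest closeness.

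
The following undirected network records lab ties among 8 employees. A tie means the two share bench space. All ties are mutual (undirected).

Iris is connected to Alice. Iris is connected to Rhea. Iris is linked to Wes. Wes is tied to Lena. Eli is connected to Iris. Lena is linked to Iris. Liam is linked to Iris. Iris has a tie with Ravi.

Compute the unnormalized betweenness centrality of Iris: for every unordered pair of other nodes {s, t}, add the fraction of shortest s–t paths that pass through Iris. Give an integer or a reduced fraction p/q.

20

Pairs whose geodesics pass through Iris — Liam–Ravi: 1; Liam–Alice: 1; Liam–Rhea: 1; Liam–Wes: 1; Liam–Eli: 1; Liam–Lena: 1; Ravi–Alice: 1; Ravi–Rhea: 1; Ravi–Wes: 1; Ravi–Eli: 1; Ravi–Lena: 1; Alice–Rhea: 1; Alice–Wes: 1; Alice–Eli: 1 … (+6 more pairs).
All other pairs contribute 0.
Summing the contributions gives betweenness(Iris) = 20.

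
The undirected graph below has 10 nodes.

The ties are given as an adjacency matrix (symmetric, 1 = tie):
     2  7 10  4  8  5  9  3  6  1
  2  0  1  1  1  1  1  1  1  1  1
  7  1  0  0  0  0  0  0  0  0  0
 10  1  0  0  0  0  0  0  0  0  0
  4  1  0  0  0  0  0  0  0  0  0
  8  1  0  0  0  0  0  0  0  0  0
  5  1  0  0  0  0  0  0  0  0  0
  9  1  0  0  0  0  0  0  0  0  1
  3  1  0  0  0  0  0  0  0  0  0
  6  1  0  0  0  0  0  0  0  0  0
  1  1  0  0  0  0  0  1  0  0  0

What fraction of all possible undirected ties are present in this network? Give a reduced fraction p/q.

2/9

There are 10 edges and 10 nodes, so the maximum possible is C(10,2) = 45.
Density = 10/45 = 2/9.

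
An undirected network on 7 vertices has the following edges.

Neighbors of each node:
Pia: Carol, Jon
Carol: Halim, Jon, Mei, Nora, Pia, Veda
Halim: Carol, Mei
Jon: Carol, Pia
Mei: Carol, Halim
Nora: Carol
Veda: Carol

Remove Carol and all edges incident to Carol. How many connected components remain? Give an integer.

Without Carol, the remaining ties split the others into: {Jon, Pia}; {Veda}; {Halim, Mei}; {Nora}.
That's 4 separate components.

4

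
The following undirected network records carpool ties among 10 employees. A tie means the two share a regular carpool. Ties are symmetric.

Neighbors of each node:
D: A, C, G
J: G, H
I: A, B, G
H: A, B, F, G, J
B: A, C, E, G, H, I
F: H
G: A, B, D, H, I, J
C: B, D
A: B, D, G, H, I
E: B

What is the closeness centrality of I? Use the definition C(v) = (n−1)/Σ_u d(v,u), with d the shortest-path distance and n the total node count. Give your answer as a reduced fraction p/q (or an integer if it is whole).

Distances from I: A:1, B:1, C:2, D:2, E:2, F:3, G:1, H:2, J:2. Sum = 16.
n = 10, so closeness = 9/16.

9/16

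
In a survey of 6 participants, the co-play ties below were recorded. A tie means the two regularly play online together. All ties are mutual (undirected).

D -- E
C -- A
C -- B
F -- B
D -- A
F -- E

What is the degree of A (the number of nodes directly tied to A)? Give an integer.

A is directly tied to C and D. That is 2 neighbors, so the degree of A is 2.

2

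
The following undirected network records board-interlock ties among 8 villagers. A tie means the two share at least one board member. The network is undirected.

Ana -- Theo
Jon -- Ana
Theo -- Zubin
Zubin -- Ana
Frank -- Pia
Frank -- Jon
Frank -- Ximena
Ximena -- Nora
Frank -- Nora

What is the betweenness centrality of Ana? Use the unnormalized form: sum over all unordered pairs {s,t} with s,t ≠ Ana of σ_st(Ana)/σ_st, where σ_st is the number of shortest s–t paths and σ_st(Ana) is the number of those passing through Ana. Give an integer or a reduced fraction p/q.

10

Pairs whose geodesics pass through Ana — Nora–Theo: 1; Nora–Zubin: 1; Theo–Pia: 1; Theo–Frank: 1; Theo–Jon: 1; Theo–Ximena: 1; Pia–Zubin: 1; Frank–Zubin: 1; Jon–Zubin: 1; Ximena–Zubin: 1.
All other pairs contribute 0.
Summing the contributions gives betweenness(Ana) = 10.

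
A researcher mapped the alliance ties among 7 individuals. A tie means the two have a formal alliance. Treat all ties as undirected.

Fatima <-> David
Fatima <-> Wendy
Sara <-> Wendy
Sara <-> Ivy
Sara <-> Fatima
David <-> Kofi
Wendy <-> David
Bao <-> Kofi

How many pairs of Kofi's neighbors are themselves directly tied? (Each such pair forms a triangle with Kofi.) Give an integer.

0

Kofi's neighbors are Bao and David, but none of them are tied to each other, so no triangle contains Kofi.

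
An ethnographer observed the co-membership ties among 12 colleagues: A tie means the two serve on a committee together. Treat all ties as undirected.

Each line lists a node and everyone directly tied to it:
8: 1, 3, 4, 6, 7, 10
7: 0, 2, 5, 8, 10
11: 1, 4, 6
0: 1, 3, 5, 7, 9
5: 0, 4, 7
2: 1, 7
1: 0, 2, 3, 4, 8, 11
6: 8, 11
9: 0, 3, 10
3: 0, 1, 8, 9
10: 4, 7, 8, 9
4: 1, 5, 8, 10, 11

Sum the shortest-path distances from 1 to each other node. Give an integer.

16

Distances from 1: 0:1, 2:1, 3:1, 4:1, 5:2, 6:2, 7:2, 8:1, 9:2, 10:2, 11:1.
Sum = 1 + 1 + 1 + 1 + 2 + 2 + 2 + 1 + 2 + 2 + 1 = 16.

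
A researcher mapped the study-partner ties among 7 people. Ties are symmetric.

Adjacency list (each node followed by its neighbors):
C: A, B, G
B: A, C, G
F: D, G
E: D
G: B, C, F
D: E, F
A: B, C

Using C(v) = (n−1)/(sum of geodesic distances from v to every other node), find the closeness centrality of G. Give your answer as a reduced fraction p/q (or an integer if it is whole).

3/5

Distances from G: A:2, B:1, C:1, D:2, E:3, F:1. Sum = 10.
n = 7, so closeness = 6/10 = 3/5.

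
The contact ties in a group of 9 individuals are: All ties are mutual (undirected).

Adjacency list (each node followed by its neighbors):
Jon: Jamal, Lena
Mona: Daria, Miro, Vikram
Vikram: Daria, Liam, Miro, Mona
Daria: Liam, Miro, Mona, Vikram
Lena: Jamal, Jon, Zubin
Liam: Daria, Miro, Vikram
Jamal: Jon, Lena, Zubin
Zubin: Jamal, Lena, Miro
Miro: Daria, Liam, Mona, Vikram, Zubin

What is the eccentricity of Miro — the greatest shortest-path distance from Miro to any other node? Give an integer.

3

Distances from Miro: Daria:1, Jamal:2, Jon:3, Lena:2, Liam:1, Mona:1, Vikram:1, Zubin:1.
The largest is 3 (to Jon), so the eccentricity of Miro is 3.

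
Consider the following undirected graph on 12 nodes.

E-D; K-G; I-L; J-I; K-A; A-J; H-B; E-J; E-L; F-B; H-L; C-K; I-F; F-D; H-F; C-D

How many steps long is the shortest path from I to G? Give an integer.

4

One shortest route is I – J – A – K – G, which uses 4 edges, and at distance 3 from I we only reach {C, K}, which does not include G. So d(I,G) = 4.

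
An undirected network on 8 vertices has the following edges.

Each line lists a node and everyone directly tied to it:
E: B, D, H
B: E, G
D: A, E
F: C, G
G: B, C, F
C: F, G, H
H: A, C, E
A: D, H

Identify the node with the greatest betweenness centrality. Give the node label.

H

Unnormalized betweenness of each node: A:4/3, B:17/6, C:31/6, D:1, E:17/3, F:0, G:17/6, H:43/6.
H has the largest value, 43/6, making it the main broker — the node through which the most shortest paths run.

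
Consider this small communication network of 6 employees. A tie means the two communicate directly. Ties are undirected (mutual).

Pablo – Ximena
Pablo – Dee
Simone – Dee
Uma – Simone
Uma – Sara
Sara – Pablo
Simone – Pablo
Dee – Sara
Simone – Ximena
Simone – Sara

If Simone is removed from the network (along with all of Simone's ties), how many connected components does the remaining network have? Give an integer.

1

Simone's neighbors (Dee, Pablo, Sara, Uma, and Ximena) remain reachable from one another through other ties, so the rest of the network stays in one piece.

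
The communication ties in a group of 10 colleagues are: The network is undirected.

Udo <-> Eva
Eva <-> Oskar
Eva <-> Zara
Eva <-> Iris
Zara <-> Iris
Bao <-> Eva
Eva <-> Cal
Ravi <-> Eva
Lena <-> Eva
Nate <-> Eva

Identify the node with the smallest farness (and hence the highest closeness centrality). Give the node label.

Eva

Farness (sum of distances to all others) for each node — Bao:17, Cal:17, Eva:9, Iris:16, Lena:17, Nate:17, Oskar:17, Ravi:17, Udo:17, Zara:16.
The smallest farness is 9, for Eva, so Eva has the highest closeness.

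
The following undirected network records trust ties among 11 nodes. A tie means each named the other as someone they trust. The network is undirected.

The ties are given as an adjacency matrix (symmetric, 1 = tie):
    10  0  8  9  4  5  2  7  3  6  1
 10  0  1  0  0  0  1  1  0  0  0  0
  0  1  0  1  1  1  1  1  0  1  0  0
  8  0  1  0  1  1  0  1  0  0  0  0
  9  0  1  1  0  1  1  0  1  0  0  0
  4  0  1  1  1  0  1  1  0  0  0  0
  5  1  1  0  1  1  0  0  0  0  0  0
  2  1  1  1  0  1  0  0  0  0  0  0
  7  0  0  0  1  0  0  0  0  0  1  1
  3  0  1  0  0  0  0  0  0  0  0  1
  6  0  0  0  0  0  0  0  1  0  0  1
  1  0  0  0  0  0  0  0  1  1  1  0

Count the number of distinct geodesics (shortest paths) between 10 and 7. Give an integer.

2

The shortest distance is 3. The length-3 paths are: 10–0–9–7; 10–5–9–7.
That gives 2 distinct shortest paths.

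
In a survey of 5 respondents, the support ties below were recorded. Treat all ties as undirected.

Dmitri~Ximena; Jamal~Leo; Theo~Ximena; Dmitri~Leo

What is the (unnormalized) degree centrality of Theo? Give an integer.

1

Theo is directly tied to Ximena. That is 1 neighbor, so the degree of Theo is 1.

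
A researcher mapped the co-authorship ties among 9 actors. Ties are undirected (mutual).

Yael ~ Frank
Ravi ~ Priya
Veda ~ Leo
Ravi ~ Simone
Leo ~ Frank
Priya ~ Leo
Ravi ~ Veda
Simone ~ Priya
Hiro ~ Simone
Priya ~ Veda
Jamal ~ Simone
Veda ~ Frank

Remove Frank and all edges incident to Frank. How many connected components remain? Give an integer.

Without Frank, the remaining ties split the others into: {Hiro, Jamal, Leo, Priya, Ravi, Simone, Veda}; {Yael}.
That's 2 separate components.

2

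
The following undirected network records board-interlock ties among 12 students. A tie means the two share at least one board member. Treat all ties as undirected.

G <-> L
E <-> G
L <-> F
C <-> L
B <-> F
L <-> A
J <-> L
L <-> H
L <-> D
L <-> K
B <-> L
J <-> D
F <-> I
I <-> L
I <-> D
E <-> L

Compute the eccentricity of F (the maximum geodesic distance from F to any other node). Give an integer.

2

Distances from F: A:2, B:1, C:2, D:2, E:2, G:2, H:2, I:1, J:2, K:2, L:1.
The largest is 2 (to D, K, A, G, H, J, E, and C), so the eccentricity of F is 2.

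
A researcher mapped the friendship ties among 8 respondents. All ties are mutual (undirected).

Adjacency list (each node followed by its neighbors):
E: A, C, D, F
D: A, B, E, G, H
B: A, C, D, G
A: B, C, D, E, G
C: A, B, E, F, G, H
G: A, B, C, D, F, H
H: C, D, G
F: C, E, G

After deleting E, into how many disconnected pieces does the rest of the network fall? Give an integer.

1

E's neighbors (A, C, D, and F) remain reachable from one another through other ties, so the rest of the network stays in one piece.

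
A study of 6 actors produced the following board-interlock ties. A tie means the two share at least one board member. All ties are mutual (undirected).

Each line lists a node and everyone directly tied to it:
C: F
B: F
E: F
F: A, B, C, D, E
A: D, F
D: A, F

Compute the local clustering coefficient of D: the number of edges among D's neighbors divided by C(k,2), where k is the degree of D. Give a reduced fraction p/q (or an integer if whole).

1

D's neighbors: A and F (k = 2).
Possible neighbor pairs: C(2,2) = 1. Edges among them: A–F → e = 1.
Clustering(D) = 1/1.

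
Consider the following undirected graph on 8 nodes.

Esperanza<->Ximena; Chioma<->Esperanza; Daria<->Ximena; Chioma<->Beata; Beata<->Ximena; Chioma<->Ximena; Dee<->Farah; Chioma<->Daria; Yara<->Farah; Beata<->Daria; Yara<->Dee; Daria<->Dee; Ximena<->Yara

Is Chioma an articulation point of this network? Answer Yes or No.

Even without Chioma, every remaining node can still reach every other (the residual graph is connected), so Chioma is not a cut vertex.

No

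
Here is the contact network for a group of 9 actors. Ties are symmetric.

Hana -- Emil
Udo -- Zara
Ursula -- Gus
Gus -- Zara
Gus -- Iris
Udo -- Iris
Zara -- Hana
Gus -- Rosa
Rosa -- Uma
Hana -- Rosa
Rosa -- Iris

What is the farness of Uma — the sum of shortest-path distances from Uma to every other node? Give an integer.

Distances from Uma: Emil:3, Gus:2, Hana:2, Iris:2, Rosa:1, Udo:3, Ursula:3, Zara:3.
Sum = 3 + 2 + 2 + 2 + 1 + 3 + 3 + 3 = 19.

19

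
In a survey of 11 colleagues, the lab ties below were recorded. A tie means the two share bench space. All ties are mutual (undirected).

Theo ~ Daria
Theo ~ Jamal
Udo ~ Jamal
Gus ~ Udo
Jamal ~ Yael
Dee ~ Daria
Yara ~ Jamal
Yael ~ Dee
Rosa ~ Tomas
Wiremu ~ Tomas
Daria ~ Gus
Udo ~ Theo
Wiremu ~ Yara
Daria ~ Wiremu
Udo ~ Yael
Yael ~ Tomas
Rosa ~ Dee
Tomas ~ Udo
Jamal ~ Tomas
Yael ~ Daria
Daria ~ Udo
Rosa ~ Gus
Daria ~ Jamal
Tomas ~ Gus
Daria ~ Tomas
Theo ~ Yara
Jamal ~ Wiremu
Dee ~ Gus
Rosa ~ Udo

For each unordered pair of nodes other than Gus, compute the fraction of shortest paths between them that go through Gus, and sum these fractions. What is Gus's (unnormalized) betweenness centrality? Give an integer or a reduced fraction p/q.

Pairs whose geodesics pass through Gus — Tomas–Dee: 1/4; Udo–Dee: 1/4; Daria–Rosa: 1/4.
All other pairs contribute 0.
Summing the contributions gives betweenness(Gus) = 3/4.

3/4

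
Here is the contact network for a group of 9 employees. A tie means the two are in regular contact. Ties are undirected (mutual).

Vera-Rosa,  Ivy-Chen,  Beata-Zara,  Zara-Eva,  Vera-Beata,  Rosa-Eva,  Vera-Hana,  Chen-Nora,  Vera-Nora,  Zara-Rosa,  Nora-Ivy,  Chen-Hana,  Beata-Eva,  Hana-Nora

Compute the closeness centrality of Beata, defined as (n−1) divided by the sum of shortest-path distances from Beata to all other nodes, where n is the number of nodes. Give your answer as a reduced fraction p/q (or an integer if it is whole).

8/15

Distances from Beata: Chen:3, Eva:1, Hana:2, Ivy:3, Nora:2, Rosa:2, Vera:1, Zara:1. Sum = 15.
n = 9, so closeness = 8/15.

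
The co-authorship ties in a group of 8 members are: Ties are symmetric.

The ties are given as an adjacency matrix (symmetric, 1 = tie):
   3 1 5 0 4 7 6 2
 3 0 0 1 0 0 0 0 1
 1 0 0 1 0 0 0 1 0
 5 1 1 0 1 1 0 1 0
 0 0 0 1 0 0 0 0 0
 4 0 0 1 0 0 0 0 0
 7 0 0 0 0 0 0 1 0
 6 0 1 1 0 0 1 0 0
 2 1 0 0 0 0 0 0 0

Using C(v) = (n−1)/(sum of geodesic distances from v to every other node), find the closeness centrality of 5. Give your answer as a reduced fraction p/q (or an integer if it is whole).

Distances from 5: 0:1, 1:1, 2:2, 3:1, 4:1, 6:1, 7:2. Sum = 9.
n = 8, so closeness = 7/9.

7/9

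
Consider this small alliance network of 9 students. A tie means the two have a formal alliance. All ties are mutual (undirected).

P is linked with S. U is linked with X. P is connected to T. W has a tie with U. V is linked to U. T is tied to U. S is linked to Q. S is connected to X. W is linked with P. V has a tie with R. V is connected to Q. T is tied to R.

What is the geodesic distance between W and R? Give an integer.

3

One shortest route is W – U – T – R, which uses 3 edges, and at distance 2 from W we only reach {S, T, V, X}, which does not include R. So d(W,R) = 3.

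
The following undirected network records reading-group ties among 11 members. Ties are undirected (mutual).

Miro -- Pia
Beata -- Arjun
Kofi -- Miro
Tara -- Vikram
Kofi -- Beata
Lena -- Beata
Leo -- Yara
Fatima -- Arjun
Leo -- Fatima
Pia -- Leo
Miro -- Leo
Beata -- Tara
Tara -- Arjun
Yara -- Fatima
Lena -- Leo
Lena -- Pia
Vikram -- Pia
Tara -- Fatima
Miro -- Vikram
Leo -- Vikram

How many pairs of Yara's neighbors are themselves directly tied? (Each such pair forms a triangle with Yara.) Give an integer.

1

Yara's neighbors: Fatima and Leo.
Neighbor pairs that are themselves tied: Yara–Fatima–Leo. Each forms one triangle with Yara, for 1 in total.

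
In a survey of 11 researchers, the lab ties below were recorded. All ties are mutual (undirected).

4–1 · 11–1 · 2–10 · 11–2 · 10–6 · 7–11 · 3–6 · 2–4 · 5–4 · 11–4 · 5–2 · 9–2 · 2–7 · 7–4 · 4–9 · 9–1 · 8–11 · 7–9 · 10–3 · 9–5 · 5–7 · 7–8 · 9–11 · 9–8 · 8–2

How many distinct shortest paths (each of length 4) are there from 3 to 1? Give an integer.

3

The shortest distance is 4. The length-4 paths are: 3–10–2–4–1; 3–10–2–9–1; 3–10–2–11–1.
That gives 3 distinct shortest paths.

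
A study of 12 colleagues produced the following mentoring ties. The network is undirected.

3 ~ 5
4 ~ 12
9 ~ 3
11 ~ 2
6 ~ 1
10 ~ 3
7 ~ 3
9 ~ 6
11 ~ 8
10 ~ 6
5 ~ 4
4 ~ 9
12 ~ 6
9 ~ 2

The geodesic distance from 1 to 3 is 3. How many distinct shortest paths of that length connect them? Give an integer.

2

The shortest distance is 3. The length-3 paths are: 1–6–10–3; 1–6–9–3.
That gives 2 distinct shortest paths.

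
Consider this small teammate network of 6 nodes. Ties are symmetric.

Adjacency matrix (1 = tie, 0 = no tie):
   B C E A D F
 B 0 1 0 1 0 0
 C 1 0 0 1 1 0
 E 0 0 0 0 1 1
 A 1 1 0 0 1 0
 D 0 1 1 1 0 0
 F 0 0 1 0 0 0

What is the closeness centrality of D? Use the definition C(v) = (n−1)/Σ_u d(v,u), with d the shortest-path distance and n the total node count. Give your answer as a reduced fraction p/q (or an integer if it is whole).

Distances from D: A:1, B:2, C:1, E:1, F:2. Sum = 7.
n = 6, so closeness = 5/7.

5/7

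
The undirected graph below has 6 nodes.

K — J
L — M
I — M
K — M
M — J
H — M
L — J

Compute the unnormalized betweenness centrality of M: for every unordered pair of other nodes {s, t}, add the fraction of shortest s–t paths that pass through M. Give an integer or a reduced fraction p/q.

Pairs whose geodesics pass through M — I–L: 1; I–K: 1; I–H: 1; I–J: 1; L–K: 1/2; L–H: 1; K–H: 1; H–J: 1.
All other pairs contribute 0.
Summing the contributions gives betweenness(M) = 15/2.

15/2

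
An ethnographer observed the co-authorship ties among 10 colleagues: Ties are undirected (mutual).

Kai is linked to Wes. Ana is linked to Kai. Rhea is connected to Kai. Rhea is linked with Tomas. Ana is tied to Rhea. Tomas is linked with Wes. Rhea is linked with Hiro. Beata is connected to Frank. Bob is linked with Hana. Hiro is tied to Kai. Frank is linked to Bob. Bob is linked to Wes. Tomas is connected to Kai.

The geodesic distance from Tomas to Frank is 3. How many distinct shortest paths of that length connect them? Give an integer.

The shortest distance is 3, and the only length-3 path is Tomas–Wes–Bob–Frank. So there is exactly 1 shortest path.

1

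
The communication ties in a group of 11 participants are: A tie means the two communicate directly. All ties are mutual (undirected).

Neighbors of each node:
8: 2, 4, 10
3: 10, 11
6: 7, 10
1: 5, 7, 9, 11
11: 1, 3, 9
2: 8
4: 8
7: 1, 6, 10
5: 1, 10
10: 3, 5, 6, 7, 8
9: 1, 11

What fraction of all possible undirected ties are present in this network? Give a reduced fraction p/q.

14/55

There are 14 edges and 11 nodes, so the maximum possible is C(11,2) = 55.
Density = 14/55.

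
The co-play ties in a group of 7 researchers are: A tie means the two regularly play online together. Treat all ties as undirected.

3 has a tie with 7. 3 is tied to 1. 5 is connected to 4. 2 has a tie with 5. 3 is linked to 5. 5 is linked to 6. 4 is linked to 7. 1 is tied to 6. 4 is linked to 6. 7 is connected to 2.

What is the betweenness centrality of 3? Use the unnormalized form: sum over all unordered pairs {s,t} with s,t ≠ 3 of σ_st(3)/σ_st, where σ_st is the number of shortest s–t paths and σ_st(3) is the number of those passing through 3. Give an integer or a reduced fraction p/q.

5/2

Pairs whose geodesics pass through 3 — 2–1: 2/3; 7–1: 1; 7–5: 1/3; 1–5: 1/2.
All other pairs contribute 0.
Summing the contributions gives betweenness(3) = 5/2.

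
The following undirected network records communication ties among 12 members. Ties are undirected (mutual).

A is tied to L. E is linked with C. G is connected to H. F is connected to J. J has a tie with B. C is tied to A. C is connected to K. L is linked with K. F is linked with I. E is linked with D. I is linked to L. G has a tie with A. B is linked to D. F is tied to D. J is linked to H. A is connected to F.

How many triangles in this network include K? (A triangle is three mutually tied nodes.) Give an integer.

0

K's neighbors are C and L, but none of them are tied to each other, so no triangle contains K.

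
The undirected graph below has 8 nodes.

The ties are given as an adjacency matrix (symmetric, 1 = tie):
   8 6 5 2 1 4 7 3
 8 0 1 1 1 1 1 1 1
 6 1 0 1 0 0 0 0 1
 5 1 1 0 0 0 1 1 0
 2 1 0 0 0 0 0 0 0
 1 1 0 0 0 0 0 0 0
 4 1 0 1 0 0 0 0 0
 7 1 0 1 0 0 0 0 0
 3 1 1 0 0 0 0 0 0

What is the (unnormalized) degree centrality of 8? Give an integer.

7

8 is directly tied to 1, 2, 3, 4, 5, 6, and 7. That is 7 neighbors, so the degree of 8 is 7.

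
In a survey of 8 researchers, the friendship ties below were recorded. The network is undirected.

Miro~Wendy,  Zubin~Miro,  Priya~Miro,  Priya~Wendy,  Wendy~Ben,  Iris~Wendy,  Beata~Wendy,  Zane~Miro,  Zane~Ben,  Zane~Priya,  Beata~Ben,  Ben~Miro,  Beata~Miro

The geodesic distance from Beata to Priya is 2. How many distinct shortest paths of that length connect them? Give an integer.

2

The shortest distance is 2. The length-2 paths are: Beata–Miro–Priya; Beata–Wendy–Priya.
That gives 2 distinct shortest paths.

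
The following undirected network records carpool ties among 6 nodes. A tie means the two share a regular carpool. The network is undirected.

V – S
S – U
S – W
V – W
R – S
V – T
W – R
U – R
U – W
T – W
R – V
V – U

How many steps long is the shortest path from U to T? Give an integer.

2

One shortest route is U – W – T, which uses 2 edges, and U and T are not directly tied, so nothing shorter exists. So d(U,T) = 2.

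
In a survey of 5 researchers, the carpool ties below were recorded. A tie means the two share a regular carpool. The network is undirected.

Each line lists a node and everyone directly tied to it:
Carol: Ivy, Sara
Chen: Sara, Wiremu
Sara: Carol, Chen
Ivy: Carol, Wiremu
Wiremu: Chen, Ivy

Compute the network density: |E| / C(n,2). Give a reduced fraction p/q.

There are 5 edges and 5 nodes, so the maximum possible is C(5,2) = 10.
Density = 5/10 = 1/2.

1/2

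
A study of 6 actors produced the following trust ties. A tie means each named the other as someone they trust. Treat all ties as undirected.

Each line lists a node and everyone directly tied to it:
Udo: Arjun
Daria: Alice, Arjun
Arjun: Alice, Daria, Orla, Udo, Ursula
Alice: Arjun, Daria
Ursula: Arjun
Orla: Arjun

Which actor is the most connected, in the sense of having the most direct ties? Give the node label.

Degrees — Alice:2, Arjun:5, Daria:2, Orla:1, Udo:1, Ursula:1.
The maximum is 5, attained only by Arjun.

Arjun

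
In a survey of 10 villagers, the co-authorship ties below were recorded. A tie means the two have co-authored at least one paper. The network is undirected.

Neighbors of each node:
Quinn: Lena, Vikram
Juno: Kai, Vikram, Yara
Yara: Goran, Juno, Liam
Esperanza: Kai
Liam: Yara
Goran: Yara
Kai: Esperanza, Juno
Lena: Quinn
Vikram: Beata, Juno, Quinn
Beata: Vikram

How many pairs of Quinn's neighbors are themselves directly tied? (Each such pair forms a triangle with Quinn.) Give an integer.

0

Quinn's neighbors are Lena and Vikram, but none of them are tied to each other, so no triangle contains Quinn.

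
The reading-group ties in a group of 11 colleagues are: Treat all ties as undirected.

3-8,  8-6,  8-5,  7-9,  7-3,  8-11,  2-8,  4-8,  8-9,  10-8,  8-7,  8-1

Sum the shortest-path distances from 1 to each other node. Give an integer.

Distances from 1: 2:2, 3:2, 4:2, 5:2, 6:2, 7:2, 8:1, 9:2, 10:2, 11:2.
Sum = 2 + 2 + 2 + 2 + 2 + 2 + 1 + 2 + 2 + 2 = 19.

19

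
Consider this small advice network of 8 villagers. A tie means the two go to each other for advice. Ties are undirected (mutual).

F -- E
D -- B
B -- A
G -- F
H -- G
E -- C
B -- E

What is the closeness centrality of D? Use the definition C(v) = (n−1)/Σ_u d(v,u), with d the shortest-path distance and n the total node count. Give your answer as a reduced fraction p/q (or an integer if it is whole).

Distances from D: A:2, B:1, C:3, E:2, F:3, G:4, H:5. Sum = 20.
n = 8, so closeness = 7/20.

7/20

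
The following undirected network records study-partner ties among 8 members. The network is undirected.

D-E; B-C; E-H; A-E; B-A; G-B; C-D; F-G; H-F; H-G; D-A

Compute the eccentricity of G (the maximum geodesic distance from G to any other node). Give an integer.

Distances from G: A:2, B:1, C:2, D:3, E:2, F:1, H:1.
The largest is 3 (to D), so the eccentricity of G is 3.

3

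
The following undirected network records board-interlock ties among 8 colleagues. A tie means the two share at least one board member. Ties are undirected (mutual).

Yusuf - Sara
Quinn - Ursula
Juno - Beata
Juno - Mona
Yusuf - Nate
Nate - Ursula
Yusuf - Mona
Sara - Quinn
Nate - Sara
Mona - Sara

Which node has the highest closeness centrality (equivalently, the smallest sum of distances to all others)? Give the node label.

Farness (sum of distances to all others) for each node — Beata:22, Juno:16, Mona:12, Nate:14, Quinn:15, Sara:11, Ursula:18, Yusuf:12.
The smallest farness is 11, for Sara, so Sara has the highest closeness.

Sara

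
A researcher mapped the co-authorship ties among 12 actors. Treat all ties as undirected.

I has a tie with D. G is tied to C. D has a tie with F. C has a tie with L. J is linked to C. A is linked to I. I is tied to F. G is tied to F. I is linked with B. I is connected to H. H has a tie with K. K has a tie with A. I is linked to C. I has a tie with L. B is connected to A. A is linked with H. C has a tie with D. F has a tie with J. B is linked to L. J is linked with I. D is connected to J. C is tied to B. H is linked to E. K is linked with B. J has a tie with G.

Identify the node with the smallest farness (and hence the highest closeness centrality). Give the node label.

I

Farness (sum of distances to all others) for each node — A:19, B:18, C:17, D:20, E:29, F:20, G:24, H:19, I:14, J:19, K:23, L:20.
The smallest farness is 14, for I, so I has the highest closeness.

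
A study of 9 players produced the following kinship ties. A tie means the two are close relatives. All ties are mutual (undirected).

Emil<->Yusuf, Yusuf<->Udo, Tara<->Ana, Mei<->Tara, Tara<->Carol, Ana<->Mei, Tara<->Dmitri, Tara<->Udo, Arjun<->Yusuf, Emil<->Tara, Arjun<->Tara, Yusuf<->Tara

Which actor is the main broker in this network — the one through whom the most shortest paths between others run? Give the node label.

Tara

Unnormalized betweenness of each node: Ana:0, Arjun:0, Carol:0, Dmitri:0, Emil:0, Mei:0, Tara:45/2, Udo:0, Yusuf:3/2.
Tara has the largest value, 45/2, making it the main broker — the node through which the most shortest paths run.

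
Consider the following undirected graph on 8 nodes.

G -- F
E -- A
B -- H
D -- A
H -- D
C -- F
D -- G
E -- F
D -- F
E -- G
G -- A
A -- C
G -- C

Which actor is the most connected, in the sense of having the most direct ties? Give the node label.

G

Degrees — A:4, B:1, C:3, D:4, E:3, F:4, G:5, H:2.
The maximum is 5, attained only by G.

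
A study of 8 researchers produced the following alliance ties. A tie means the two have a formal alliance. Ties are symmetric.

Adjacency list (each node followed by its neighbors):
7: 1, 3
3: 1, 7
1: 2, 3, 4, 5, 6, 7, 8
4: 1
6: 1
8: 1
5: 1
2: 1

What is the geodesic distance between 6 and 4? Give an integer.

One shortest route is 6 – 1 – 4, which uses 2 edges, and 6 and 4 are not directly tied, so nothing shorter exists. So d(6,4) = 2.

2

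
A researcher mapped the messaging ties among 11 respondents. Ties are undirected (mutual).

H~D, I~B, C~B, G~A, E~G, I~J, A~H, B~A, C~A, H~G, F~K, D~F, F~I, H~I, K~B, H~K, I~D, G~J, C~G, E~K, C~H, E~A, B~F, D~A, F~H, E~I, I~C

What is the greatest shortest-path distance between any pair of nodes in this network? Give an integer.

3

Eccentricity of each node (its greatest distance to any other): A:2, B:2, C:2, D:2, E:2, F:2, G:2, H:2, I:2, J:3, K:3.
The maximum eccentricity is 3, realized for instance by the pair K–J via K – B – I – J. So the diameter is 3.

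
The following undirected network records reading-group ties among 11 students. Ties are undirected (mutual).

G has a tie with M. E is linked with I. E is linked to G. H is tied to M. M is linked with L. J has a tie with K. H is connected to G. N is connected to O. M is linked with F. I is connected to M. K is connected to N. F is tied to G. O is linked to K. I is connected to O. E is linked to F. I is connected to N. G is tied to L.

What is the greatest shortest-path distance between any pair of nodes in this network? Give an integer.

Eccentricity of each node (its greatest distance to any other): E:4, F:5, G:5, H:5, I:3, J:5, K:4, L:5, M:4, N:3, O:3.
The maximum eccentricity is 5, realized for instance by the pair F–J via F – M – I – O – K – J. So the diameter is 5.

5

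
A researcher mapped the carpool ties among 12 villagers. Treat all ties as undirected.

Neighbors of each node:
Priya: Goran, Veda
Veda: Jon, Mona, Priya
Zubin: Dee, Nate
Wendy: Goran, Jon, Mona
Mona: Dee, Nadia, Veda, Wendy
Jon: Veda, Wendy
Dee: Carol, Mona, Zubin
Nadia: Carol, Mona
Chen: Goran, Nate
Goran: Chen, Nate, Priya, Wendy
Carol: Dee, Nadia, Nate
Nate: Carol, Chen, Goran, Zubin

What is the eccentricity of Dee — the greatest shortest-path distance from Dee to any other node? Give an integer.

Distances from Dee: Carol:1, Chen:3, Goran:3, Jon:3, Mona:1, Nadia:2, Nate:2, Priya:3, Veda:2, Wendy:2, Zubin:1.
The largest is 3 (to Goran, Jon, Priya, and Chen), so the eccentricity of Dee is 3.

3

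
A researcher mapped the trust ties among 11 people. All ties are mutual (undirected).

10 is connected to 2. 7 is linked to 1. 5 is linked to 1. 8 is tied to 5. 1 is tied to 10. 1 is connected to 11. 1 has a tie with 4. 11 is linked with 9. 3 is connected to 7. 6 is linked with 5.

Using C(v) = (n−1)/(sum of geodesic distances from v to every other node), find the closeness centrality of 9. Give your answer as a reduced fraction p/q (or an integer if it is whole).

Distances from 9: 1:2, 2:4, 3:4, 4:3, 5:3, 6:4, 7:3, 8:4, 10:3, 11:1. Sum = 31.
n = 11, so closeness = 10/31.

10/31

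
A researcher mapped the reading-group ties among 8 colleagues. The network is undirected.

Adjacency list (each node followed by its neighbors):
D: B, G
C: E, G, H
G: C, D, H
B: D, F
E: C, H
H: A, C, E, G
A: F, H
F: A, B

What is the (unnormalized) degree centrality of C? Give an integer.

3

C is directly tied to E, G, and H. That is 3 neighbors, so the degree of C is 3.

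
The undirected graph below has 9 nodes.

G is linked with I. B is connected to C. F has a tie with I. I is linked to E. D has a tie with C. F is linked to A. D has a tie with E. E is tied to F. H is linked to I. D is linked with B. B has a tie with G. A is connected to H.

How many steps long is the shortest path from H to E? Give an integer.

2

One shortest route is H – I – E, which uses 2 edges, and H and E are not directly tied, so nothing shorter exists. So d(H,E) = 2.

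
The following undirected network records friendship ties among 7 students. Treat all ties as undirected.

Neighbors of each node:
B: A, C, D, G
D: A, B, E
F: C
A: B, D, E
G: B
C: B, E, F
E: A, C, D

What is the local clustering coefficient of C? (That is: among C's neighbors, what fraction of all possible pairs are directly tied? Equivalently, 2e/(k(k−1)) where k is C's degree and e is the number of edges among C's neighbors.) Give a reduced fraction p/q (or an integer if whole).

C's neighbors: B, E, and F (k = 3).
Possible neighbor pairs: C(3,2) = 3. Edges among them: none → e = 0.
Clustering(C) = 0/3 = 0.

0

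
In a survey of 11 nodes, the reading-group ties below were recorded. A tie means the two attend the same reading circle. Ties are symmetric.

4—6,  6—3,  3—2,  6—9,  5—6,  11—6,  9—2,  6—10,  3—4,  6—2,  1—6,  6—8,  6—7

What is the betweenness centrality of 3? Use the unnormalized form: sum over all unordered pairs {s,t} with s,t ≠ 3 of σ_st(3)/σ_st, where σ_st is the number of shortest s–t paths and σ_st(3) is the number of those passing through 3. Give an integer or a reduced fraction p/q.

1/2

Pairs whose geodesics pass through 3 — 4–2: 1/2.
All other pairs contribute 0.
Summing the contributions gives betweenness(3) = 1/2.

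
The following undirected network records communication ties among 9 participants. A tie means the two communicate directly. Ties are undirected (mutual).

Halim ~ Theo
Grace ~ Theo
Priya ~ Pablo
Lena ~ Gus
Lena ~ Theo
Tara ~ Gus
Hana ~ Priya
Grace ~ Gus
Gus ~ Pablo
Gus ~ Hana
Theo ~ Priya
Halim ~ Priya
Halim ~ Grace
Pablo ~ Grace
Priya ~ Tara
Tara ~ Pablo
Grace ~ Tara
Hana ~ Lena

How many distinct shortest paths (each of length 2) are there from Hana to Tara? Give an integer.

2

The shortest distance is 2. The length-2 paths are: Hana–Priya–Tara; Hana–Gus–Tara.
That gives 2 distinct shortest paths.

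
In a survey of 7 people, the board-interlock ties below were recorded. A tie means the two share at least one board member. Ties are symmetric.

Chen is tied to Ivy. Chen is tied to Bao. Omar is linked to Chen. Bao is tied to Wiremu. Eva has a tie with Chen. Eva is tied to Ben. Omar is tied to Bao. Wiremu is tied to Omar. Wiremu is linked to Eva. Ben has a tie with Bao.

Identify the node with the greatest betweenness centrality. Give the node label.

Unnormalized betweenness of each node: Bao:19/6, Ben:1/3, Chen:35/6, Eva:13/6, Ivy:0, Omar:2/3, Wiremu:5/6.
Chen has the largest value, 35/6, making it the main broker — the node through which the most shortest paths run.

Chen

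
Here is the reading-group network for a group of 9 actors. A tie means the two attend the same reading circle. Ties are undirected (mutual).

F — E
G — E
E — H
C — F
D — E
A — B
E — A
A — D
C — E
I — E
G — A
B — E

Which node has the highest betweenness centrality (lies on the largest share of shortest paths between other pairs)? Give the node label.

E

Unnormalized betweenness of each node: A:3/2, B:0, C:0, D:0, E:45/2, F:0, G:0, H:0, I:0.
E has the largest value, 45/2, making it the main broker — the node through which the most shortest paths run.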